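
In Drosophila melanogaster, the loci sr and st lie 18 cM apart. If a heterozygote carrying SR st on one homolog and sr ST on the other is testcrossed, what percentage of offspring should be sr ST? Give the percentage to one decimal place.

41.0%

A map distance of 18 cM corresponds to a recombination frequency of 0.180.
The F1 is SR st / sr ST, so sr ST is a parental gamete class with expected frequency (1 − r)/2 = 0.820/2 = 0.4100.
That is 0.4100 = 41.0% of the progeny.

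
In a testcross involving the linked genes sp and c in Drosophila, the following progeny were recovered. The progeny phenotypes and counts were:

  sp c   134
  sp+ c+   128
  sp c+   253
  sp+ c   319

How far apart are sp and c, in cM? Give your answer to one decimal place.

31.4 cM

The two most frequent classes, sp+ c (319) and sp c+ (253), are the parental types, so the F1 was sp+ c / sp c+.
The recombinant classes are sp+ c+ and sp c: 128 + 134 = 262.
Recombination frequency = 262/834 = 0.3141 ≈ 31.4%, i.e. 31.4 cM.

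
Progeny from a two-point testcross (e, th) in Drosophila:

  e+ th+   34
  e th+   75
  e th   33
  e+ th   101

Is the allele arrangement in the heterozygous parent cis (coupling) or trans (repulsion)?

The two most frequent classes are e+ th (101) and e th+ (75); these are the parental (non-recombinant) types.
So the F1 carried e+ th on one chromosome and e th+ on the other — the recessive alleles are on opposite chromosomes (trans / repulsion).

trans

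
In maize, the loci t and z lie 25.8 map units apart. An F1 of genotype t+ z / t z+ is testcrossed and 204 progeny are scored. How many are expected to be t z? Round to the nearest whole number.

26

A map distance of 25.8 map units corresponds to a recombination frequency of 0.258.
The F1 is t+ z / t z+, so t z is a recombinant gamete class with expected frequency r/2 = 0.258/2 = 0.1290.
Expected number = 0.1290 × 204 = 26.32 ≈ 26.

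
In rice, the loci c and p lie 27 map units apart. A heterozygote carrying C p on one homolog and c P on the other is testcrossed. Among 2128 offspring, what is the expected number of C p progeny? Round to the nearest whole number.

A map distance of 27 map units corresponds to a recombination frequency of 0.270.
The F1 is C p / c P, so C p is a parental gamete class with expected frequency (1 − r)/2 = 0.730/2 = 0.3650.
Expected number = 0.3650 × 2128 = 776.72 ≈ 777.

777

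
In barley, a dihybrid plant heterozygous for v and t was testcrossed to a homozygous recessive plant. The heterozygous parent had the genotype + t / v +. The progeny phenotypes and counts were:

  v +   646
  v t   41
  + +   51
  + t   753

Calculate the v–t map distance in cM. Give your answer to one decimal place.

The recombinant classes are + + and v t: 51 + 41 = 92.
Recombination frequency = 92/1491 = 0.0617 ≈ 6.2%, i.e. 6.2 cM.

6.2 cM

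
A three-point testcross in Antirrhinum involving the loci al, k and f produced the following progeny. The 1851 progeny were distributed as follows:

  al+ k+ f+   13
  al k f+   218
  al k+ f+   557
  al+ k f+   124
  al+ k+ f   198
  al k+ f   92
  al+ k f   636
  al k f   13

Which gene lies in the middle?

al

The two most frequent reciprocal classes, al+ k f and al k+ f+, are the parental types, so the F1 was al+ k f / al k+ f+.
The two rarest classes, al k f and al+ k+ f+, are the double crossovers. Comparing them with the parentals, only the al allele has switched, so al is the middle locus and the order is k – al – f.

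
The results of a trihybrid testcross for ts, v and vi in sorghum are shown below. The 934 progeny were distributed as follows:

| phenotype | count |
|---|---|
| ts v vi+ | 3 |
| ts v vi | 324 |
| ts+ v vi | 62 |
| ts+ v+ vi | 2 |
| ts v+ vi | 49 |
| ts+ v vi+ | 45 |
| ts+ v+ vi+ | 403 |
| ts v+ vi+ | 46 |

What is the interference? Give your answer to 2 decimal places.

The two most frequent reciprocal classes, ts v vi and ts+ v+ vi+, are the parental types, so the F1 was ts v vi / ts+ v+ vi+.
The two rarest classes, ts v vi+ and ts+ v+ vi, are the double crossovers. Comparing them with the parentals, only the vi allele has switched, so vi is the middle locus and the order is ts – vi – v.
ts–vi: (108 + 5)/934 = 0.1210; vi–v: (94 + 5)/934 = 0.1060.
Expected DCO frequency = 0.1210 × 0.1060 ≈ 0.01283; observed = 5/934 ≈ 0.00535.
Coefficient of coincidence = 0.00535/0.01283 ≈ 0.42; interference = 1 − 0.42 = 0.58.

0.58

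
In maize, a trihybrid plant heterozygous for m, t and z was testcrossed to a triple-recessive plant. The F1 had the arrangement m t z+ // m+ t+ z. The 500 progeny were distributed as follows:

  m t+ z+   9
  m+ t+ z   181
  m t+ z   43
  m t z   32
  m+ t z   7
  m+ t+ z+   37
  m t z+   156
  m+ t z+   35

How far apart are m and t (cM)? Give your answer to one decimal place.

The two rarest classes, m t+ z+ and m+ t z, are the double crossovers. Comparing them with the parentals, only the t allele has switched, so t is the middle locus and the order is m – t – z.
Crossovers in the m–t interval produce the single-crossover classes m+ t z+ and m t+ z (35 + 43 = 78) plus the double crossovers (16).
RF(m–t) = (78 + 16) / 500 = 94/500 = 0.1880 → 18.8 cM.

18.8 cM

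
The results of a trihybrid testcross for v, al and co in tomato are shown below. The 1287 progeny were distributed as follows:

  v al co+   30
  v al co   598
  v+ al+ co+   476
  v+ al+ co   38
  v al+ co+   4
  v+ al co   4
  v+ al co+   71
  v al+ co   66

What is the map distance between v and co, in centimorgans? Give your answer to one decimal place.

5.9 centimorgans

The two most frequent reciprocal classes, v+ al+ co+ and v al co, are the parental types, so the F1 was v+ al+ co+ / v al co.
The two rarest classes, v al+ co+ and v+ al co, are the double crossovers. Comparing them with the parentals, only the v allele has switched, so v is the middle locus and the order is al – v – co.
Crossovers in the v–co interval produce the single-crossover classes v+ al+ co and v al co+ (38 + 30 = 68) plus the double crossovers (8).
RF(v–co) = (68 + 8) / 1287 = 76/1287 = 0.0591 → 5.9 centimorgans.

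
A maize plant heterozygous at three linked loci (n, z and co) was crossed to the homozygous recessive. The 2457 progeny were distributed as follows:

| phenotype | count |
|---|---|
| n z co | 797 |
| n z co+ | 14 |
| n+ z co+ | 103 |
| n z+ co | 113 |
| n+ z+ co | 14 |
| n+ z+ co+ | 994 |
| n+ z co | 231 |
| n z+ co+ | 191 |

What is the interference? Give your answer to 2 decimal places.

The two most frequent reciprocal classes, n+ z+ co+ and n z co, are the parental types, so the F1 was n+ z+ co+ / n z co.
The two rarest classes, n+ z+ co and n z co+, are the double crossovers. Comparing them with the parentals, only the co allele has switched, so co is the middle locus and the order is z – co – n.
z–co: (216 + 28)/2457 = 0.0993; co–n: (422 + 28)/2457 = 0.1832.
Expected DCO frequency = 0.0993 × 0.1832 ≈ 0.01819; observed = 28/2457 ≈ 0.01140.
Coefficient of coincidence = 0.01140/0.01819 ≈ 0.63; interference = 1 − 0.63 = 0.37.

0.37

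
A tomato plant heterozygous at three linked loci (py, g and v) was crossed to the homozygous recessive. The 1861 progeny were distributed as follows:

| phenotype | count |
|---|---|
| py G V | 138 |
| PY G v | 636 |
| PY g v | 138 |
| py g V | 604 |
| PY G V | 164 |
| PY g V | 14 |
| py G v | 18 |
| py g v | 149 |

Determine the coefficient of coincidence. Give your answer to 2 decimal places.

The two most frequent reciprocal classes, py g V and PY G v, are the parental types, so the F1 was py g V / PY G v.
The two rarest classes, PY g V and py G v, are the double crossovers. Comparing them with the parentals, only the py allele has switched, so py is the middle locus and the order is g – py – v.
g–py: (276 + 32)/1861 = 0.1655; py–v: (313 + 32)/1861 = 0.1854.
Expected DCO frequency = 0.1655 × 0.1854 ≈ 0.03068; observed = 32/1861 ≈ 0.01720.
Coefficient of coincidence = 0.01720/0.03068 ≈ 0.56.

0.56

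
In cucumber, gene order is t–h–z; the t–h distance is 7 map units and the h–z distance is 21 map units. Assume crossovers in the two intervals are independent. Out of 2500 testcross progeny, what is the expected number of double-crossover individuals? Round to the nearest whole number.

Map distances give recombination frequencies of 0.070 and 0.210 for the two intervals.
With no interference, expected double-crossover frequency = 0.070 × 0.210 = 0.01470.
Expected number = 0.01470 × 2500 = 36.75 ≈ 37.

37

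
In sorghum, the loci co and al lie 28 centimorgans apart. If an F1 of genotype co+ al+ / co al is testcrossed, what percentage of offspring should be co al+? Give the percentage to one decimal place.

A map distance of 28 centimorgans corresponds to a recombination frequency of 0.280.
The F1 is co+ al+ / co al, so co al+ is a recombinant gamete class with expected frequency r/2 = 0.280/2 = 0.1400.
That is 0.1400 = 14.0% of the progeny.

14.0%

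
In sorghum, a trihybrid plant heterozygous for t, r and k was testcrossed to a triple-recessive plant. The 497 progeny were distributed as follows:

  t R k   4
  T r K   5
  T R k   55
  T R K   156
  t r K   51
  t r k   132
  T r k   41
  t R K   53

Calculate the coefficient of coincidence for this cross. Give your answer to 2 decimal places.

0.38

The two most frequent reciprocal classes, t r k and T R K, are the parental types, so the F1 was t r k / T R K.
The two rarest classes, t R k and T r K, are the double crossovers. Comparing them with the parentals, only the r allele has switched, so r is the middle locus and the order is k – r – t.
k–r: (106 + 9)/497 = 0.2314; r–t: (94 + 9)/497 = 0.2072.
Expected DCO frequency = 0.2314 × 0.2072 ≈ 0.04795; observed = 9/497 ≈ 0.01811.
Coefficient of coincidence = 0.01811/0.04795 ≈ 0.38.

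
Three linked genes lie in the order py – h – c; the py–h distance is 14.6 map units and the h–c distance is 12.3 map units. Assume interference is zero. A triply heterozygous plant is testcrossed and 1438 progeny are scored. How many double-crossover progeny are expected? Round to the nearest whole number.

Map distances give recombination frequencies of 0.146 and 0.123 for the two intervals.
With no interference, expected double-crossover frequency = 0.146 × 0.123 = 0.01796.
Expected number = 0.01796 × 1438 = 25.82 ≈ 26.

26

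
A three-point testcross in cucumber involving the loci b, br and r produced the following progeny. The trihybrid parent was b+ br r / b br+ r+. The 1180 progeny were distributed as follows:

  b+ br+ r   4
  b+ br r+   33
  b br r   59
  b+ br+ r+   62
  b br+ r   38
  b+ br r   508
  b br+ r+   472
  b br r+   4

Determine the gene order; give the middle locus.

The two rarest classes, b+ br+ r and b br r+, are the double crossovers. Comparing them with the parentals, only the br allele has switched, so br is the middle locus and the order is r – br – b.

br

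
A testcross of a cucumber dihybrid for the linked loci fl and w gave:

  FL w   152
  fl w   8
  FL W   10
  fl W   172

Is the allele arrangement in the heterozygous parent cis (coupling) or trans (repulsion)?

The two most frequent classes are FL w (152) and fl W (172); these are the parental (non-recombinant) types.
So the F1 carried FL w on one chromosome and fl W on the other — the recessive alleles are on opposite chromosomes (trans / repulsion).

trans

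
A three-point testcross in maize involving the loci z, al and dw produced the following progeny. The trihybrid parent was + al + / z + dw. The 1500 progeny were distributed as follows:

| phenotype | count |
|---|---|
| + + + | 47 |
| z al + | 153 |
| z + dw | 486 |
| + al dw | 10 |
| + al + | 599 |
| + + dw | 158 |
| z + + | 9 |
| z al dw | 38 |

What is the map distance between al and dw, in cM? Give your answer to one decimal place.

The two rarest classes, + al dw and z + +, are the double crossovers. Comparing them with the parentals, only the dw allele has switched, so dw is the middle locus and the order is z – dw – al.
Crossovers in the dw–al interval produce the single-crossover classes + + + and z al dw (47 + 38 = 85) plus the double crossovers (19).
RF(dw–al) = (85 + 19) / 1500 = 104/1500 = 0.0693 → 6.9 cM.

6.9 cM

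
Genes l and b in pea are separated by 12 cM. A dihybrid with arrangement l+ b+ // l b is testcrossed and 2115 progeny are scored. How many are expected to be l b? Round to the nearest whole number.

931

A map distance of 12 cM corresponds to a recombination frequency of 0.120.
The F1 is l+ b+ / l b, so l b is a parental gamete class with expected frequency (1 − r)/2 = 0.880/2 = 0.4400.
Expected number = 0.4400 × 2115 = 930.60 ≈ 931.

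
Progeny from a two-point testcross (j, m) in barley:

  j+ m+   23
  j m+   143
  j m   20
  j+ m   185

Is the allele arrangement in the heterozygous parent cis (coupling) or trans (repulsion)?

trans

The two most frequent classes are j+ m (185) and j m+ (143); these are the parental (non-recombinant) types.
So the F1 carried j+ m on one chromosome and j m+ on the other — the recessive alleles are on opposite chromosomes (trans / repulsion).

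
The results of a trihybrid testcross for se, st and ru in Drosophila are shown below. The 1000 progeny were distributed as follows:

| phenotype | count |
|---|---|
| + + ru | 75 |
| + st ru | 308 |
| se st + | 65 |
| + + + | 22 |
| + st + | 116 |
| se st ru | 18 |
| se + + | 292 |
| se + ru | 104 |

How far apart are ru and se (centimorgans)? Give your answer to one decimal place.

The two most frequent reciprocal classes, + st ru and se + +, are the parental types, so the F1 was + st ru / se + +.
The two rarest classes, se st ru and + + +, are the double crossovers. Comparing them with the parentals, only the se allele has switched, so se is the middle locus and the order is ru – se – st.
Crossovers in the ru–se interval produce the single-crossover classes + st + and se + ru (116 + 104 = 220) plus the double crossovers (40).
RF(ru–se) = (220 + 40) / 1000 = 260/1000 = 0.2600 → 26.0 centimorgans.

26.0 centimorgans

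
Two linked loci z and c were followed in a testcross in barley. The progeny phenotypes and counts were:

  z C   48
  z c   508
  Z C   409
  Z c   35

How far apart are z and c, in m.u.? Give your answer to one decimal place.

8.3 m.u.

The two most frequent classes, Z C (409) and z c (508), are the parental types, so the F1 was Z C / z c.
The recombinant classes are Z c and z C: 35 + 48 = 83.
Recombination frequency = 83/1000 = 0.0830 ≈ 8.3%, i.e. 8.3 m.u.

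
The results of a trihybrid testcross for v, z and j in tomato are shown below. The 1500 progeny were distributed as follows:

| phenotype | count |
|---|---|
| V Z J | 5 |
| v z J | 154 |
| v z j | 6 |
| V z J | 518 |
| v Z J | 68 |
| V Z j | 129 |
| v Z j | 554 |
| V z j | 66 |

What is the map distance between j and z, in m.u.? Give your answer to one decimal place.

9.7 m.u.

The two most frequent reciprocal classes, v Z j and V z J, are the parental types, so the F1 was v Z j / V z J.
The two rarest classes, v z j and V Z J, are the double crossovers. Comparing them with the parentals, only the z allele has switched, so z is the middle locus and the order is v – z – j.
Crossovers in the z–j interval produce the single-crossover classes v Z J and V z j (68 + 66 = 134) plus the double crossovers (11).
RF(z–j) = (134 + 11) / 1500 = 145/1500 = 0.0967 → 9.7 m.u.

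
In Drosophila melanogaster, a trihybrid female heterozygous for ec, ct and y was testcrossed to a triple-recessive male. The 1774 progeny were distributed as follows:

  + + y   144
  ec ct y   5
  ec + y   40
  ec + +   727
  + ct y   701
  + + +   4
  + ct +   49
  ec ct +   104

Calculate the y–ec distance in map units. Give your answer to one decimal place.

5.5 map units

The two most frequent reciprocal classes, ec + + and + ct y, are the parental types, so the F1 was ec + + / + ct y.
The two rarest classes, + + + and ec ct y, are the double crossovers. Comparing them with the parentals, only the ec allele has switched, so ec is the middle locus and the order is ct – ec – y.
Crossovers in the ec–y interval produce the single-crossover classes ec + y and + ct + (40 + 49 = 89) plus the double crossovers (9).
RF(ec–y) = (89 + 9) / 1774 = 98/1774 = 0.0552 → 5.5 map units.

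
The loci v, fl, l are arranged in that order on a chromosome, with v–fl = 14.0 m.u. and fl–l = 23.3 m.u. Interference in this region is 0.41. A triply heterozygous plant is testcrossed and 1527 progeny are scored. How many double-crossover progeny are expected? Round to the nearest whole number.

Map distances give recombination frequencies of 0.140 and 0.233 for the two intervals.
With interference 0.41 (so coincidence = 0.59), expected double-crossover frequency = 0.140 × 0.233 × 0.59 = 0.01925.
Expected number = 0.01925 × 1527 = 29.39 ≈ 29.

29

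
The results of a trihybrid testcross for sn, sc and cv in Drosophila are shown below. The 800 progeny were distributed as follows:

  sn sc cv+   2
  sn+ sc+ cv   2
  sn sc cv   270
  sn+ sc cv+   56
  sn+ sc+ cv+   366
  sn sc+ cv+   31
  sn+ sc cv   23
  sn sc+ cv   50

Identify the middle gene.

The two most frequent reciprocal classes, sn+ sc+ cv+ and sn sc cv, are the parental types, so the F1 was sn+ sc+ cv+ / sn sc cv.
The two rarest classes, sn+ sc+ cv and sn sc cv+, are the double crossovers. Comparing them with the parentals, only the cv allele has switched, so cv is the middle locus and the order is sc – cv – sn.

cv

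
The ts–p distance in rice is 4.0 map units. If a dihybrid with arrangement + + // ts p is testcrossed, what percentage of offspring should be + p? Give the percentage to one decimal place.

A map distance of 4.0 map units corresponds to a recombination frequency of 0.040.
The F1 is + + / ts p, so + p is a recombinant gamete class with expected frequency r/2 = 0.040/2 = 0.0200.
That is 0.0200 = 2.0% of the progeny.

2.0%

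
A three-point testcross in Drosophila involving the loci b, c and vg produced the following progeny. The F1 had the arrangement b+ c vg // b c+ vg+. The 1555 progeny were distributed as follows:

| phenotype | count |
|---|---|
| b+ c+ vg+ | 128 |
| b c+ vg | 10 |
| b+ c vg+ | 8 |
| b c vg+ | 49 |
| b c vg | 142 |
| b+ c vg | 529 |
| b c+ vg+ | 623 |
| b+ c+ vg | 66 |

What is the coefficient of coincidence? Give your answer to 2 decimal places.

The two rarest classes, b+ c vg+ and b c+ vg, are the double crossovers. Comparing them with the parentals, only the vg allele has switched, so vg is the middle locus and the order is c – vg – b.
c–vg: (115 + 18)/1555 = 0.0855; vg–b: (270 + 18)/1555 = 0.1852.
Expected DCO frequency = 0.0855 × 0.1852 ≈ 0.01583; observed = 18/1555 ≈ 0.01158.
Coefficient of coincidence = 0.01158/0.01583 ≈ 0.73.

0.73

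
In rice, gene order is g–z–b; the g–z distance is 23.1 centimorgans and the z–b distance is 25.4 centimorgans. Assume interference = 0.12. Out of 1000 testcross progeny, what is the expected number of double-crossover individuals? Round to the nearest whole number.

52

Map distances give recombination frequencies of 0.231 and 0.254 for the two intervals.
With interference 0.12 (so coincidence = 0.88), expected double-crossover frequency = 0.231 × 0.254 × 0.88 = 0.05163.
Expected number = 0.05163 × 1000 = 51.63 ≈ 52.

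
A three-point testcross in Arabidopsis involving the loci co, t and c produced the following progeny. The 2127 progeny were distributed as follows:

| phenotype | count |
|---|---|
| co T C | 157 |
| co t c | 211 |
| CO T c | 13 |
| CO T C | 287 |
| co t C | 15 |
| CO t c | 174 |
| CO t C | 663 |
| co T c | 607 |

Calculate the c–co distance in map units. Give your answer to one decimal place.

16.9 map units

The two most frequent reciprocal classes, CO t C and co T c, are the parental types, so the F1 was CO t C / co T c.
The two rarest classes, co t C and CO T c, are the double crossovers. Comparing them with the parentals, only the co allele has switched, so co is the middle locus and the order is t – co – c.
Crossovers in the co–c interval produce the single-crossover classes CO t c and co T C (174 + 157 = 331) plus the double crossovers (28).
RF(co–c) = (331 + 28) / 2127 = 359/2127 = 0.1688 → 16.9 map units.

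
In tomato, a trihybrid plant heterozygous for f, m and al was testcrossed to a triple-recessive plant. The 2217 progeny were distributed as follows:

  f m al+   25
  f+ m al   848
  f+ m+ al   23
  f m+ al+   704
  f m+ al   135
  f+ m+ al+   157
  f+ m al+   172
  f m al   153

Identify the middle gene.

m

The two most frequent reciprocal classes, f+ m al and f m+ al+, are the parental types, so the F1 was f+ m al / f m+ al+.
The two rarest classes, f+ m+ al and f m al+, are the double crossovers. Comparing them with the parentals, only the m allele has switched, so m is the middle locus and the order is f – m – al.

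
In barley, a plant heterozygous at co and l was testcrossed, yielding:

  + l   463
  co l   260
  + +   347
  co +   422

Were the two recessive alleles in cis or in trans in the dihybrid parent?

trans

The two most frequent classes are + l (463) and co + (422); these are the parental (non-recombinant) types.
So the F1 carried + l on one chromosome and co + on the other — the recessive alleles are on opposite chromosomes (trans / repulsion).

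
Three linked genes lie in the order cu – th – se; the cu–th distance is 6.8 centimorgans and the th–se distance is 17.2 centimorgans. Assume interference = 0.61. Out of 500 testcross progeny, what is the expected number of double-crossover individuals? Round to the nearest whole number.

Map distances give recombination frequencies of 0.068 and 0.172 for the two intervals.
With interference 0.61 (so coincidence = 0.39), expected double-crossover frequency = 0.068 × 0.172 × 0.39 = 0.00456.
Expected number = 0.00456 × 500 = 2.28 ≈ 2.

2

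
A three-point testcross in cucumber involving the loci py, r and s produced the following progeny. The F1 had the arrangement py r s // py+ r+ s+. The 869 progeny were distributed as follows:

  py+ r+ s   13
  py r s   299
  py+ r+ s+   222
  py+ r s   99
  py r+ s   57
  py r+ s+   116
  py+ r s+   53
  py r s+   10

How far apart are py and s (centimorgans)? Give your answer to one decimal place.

27.4 centimorgans

The two rarest classes, py r s+ and py+ r+ s, are the double crossovers. Comparing them with the parentals, only the s allele has switched, so s is the middle locus and the order is r – s – py.
Crossovers in the s–py interval produce the single-crossover classes py+ r s and py r+ s+ (99 + 116 = 215) plus the double crossovers (23).
RF(s–py) = (215 + 23) / 869 = 238/869 = 0.2739 → 27.4 centimorgans.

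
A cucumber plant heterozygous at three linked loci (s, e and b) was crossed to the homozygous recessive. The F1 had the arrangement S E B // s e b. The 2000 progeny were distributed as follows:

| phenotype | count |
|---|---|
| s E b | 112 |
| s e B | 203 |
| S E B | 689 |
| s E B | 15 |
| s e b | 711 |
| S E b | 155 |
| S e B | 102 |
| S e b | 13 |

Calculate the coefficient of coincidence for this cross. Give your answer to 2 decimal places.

The two rarest classes, s E B and S e b, are the double crossovers. Comparing them with the parentals, only the s allele has switched, so s is the middle locus and the order is b – s – e.
b–s: (358 + 28)/2000 = 0.1930; s–e: (214 + 28)/2000 = 0.1210.
Expected DCO frequency = 0.1930 × 0.1210 ≈ 0.02335; observed = 28/2000 ≈ 0.01400.
Coefficient of coincidence = 0.01400/0.02335 ≈ 0.60.

0.60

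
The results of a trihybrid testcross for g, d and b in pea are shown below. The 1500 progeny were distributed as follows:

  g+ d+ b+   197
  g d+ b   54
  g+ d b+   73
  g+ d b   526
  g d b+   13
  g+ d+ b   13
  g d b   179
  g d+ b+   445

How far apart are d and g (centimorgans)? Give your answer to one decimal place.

26.8 centimorgans

The two most frequent reciprocal classes, g+ d b and g d+ b+, are the parental types, so the F1 was g+ d b / g d+ b+.
The two rarest classes, g+ d+ b and g d b+, are the double crossovers. Comparing them with the parentals, only the d allele has switched, so d is the middle locus and the order is b – d – g.
Crossovers in the d–g interval produce the single-crossover classes g d b and g+ d+ b+ (179 + 197 = 376) plus the double crossovers (26).
RF(d–g) = (376 + 26) / 1500 = 402/1500 = 0.2680 → 26.8 centimorgans.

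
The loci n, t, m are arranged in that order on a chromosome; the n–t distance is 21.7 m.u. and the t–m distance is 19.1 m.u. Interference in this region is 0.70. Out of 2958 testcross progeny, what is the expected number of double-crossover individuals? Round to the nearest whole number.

37

Map distances give recombination frequencies of 0.217 and 0.191 for the two intervals.
With interference 0.70 (so coincidence = 0.30), expected double-crossover frequency = 0.217 × 0.191 × 0.30 = 0.01243.
Expected number = 0.01243 × 2958 = 36.78 ≈ 37.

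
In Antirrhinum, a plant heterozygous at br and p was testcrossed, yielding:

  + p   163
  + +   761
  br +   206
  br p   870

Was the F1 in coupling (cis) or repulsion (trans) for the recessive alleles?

cis

The two most frequent classes are + + (761) and br p (870); these are the parental (non-recombinant) types.
So the F1 carried + + on one chromosome and br p on the other — the recessive alleles are on the same chromosome (cis / coupling).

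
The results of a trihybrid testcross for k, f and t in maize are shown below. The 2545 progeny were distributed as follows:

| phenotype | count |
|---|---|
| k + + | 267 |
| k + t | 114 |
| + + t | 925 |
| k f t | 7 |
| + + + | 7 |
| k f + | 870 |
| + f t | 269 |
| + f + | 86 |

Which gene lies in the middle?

The two most frequent reciprocal classes, k f + and + + t, are the parental types, so the F1 was k f + / + + t.
The two rarest classes, k f t and + + +, are the double crossovers. Comparing them with the parentals, only the t allele has switched, so t is the middle locus and the order is f – t – k.

t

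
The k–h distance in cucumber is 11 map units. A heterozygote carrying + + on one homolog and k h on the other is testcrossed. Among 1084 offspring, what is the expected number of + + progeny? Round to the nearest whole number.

482

A map distance of 11 map units corresponds to a recombination frequency of 0.110.
The F1 is + + / k h, so + + is a parental gamete class with expected frequency (1 − r)/2 = 0.890/2 = 0.4450.
Expected number = 0.4450 × 1084 = 482.38 ≈ 482.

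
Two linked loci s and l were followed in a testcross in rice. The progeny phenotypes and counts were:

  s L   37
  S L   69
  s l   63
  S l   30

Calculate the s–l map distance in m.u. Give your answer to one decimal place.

33.7 m.u.

The two most frequent classes, S L (69) and s l (63), are the parental types, so the F1 was S L / s l.
The recombinant classes are S l and s L: 30 + 37 = 67.
Recombination frequency = 67/199 = 0.3367 ≈ 33.7%, i.e. 33.7 m.u.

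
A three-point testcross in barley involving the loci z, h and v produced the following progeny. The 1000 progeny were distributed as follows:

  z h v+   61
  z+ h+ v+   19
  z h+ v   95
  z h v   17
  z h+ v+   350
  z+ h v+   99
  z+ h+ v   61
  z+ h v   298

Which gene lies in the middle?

z

The two most frequent reciprocal classes, z h+ v+ and z+ h v, are the parental types, so the F1 was z h+ v+ / z+ h v.
The two rarest classes, z+ h+ v+ and z h v, are the double crossovers. Comparing them with the parentals, only the z allele has switched, so z is the middle locus and the order is v – z – h.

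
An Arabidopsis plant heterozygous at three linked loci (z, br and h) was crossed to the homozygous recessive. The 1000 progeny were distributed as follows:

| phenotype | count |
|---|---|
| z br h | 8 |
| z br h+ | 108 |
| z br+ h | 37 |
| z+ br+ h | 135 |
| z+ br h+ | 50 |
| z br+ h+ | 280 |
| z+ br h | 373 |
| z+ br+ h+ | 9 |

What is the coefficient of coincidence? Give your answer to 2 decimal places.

0.63

The two most frequent reciprocal classes, z+ br h and z br+ h+, are the parental types, so the F1 was z+ br h / z br+ h+.
The two rarest classes, z br h and z+ br+ h+, are the double crossovers. Comparing them with the parentals, only the z allele has switched, so z is the middle locus and the order is br – z – h.
br–z: (243 + 17)/1000 = 0.2600; z–h: (87 + 17)/1000 = 0.1040.
Expected DCO frequency = 0.2600 × 0.1040 ≈ 0.02704; observed = 17/1000 ≈ 0.01700.
Coefficient of coincidence = 0.01700/0.02704 ≈ 0.63.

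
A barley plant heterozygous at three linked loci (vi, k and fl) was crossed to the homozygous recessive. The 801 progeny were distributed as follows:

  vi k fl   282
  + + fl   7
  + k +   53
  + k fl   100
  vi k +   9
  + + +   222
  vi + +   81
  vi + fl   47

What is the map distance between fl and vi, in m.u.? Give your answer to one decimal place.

The two most frequent reciprocal classes, + + + and vi k fl, are the parental types, so the F1 was + + + / vi k fl.
The two rarest classes, + + fl and vi k +, are the double crossovers. Comparing them with the parentals, only the fl allele has switched, so fl is the middle locus and the order is k – fl – vi.
Crossovers in the fl–vi interval produce the single-crossover classes vi + + and + k fl (81 + 100 = 181) plus the double crossovers (16).
RF(fl–vi) = (181 + 16) / 801 = 197/801 = 0.2459 → 24.6 m.u.

24.6 m.u.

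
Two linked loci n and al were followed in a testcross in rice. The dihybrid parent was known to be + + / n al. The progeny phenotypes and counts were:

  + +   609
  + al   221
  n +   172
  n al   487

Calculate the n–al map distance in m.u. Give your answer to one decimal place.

26.4 m.u.

The recombinant classes are + al and n +: 221 + 172 = 393.
Recombination frequency = 393/1489 = 0.2639 ≈ 26.4%, i.e. 26.4 m.u.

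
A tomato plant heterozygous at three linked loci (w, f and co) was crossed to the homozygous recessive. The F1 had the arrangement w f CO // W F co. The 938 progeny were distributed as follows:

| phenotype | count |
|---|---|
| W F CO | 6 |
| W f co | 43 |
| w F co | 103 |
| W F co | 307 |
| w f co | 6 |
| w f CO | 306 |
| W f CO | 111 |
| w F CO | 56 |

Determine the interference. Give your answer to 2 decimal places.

The two rarest classes, w f co and W F CO, are the double crossovers. Comparing them with the parentals, only the co allele has switched, so co is the middle locus and the order is f – co – w.
f–co: (99 + 12)/938 = 0.1183; co–w: (214 + 12)/938 = 0.2409.
Expected DCO frequency = 0.1183 × 0.2409 ≈ 0.02850; observed = 12/938 ≈ 0.01279.
Coefficient of coincidence = 0.01279/0.02850 ≈ 0.45; interference = 1 − 0.45 = 0.55.

0.55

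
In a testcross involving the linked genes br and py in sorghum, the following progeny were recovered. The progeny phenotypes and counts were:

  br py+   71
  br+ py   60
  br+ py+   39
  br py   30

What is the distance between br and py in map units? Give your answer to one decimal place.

34.5 map units

The two most frequent classes, br+ py (60) and br py+ (71), are the parental types, so the F1 was br+ py / br py+.
The recombinant classes are br+ py+ and br py: 39 + 30 = 69.
Recombination frequency = 69/200 = 0.3450 ≈ 34.5%, i.e. 34.5 map units.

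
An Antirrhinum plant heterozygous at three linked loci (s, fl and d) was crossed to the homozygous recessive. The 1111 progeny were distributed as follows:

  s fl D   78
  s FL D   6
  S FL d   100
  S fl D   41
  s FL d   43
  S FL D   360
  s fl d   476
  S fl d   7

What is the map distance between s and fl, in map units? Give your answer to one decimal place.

The two most frequent reciprocal classes, s fl d and S FL D, are the parental types, so the F1 was s fl d / S FL D.
The two rarest classes, S fl d and s FL D, are the double crossovers. Comparing them with the parentals, only the s allele has switched, so s is the middle locus and the order is d – s – fl.
Crossovers in the s–fl interval produce the single-crossover classes s FL d and S fl D (43 + 41 = 84) plus the double crossovers (13).
RF(s–fl) = (84 + 13) / 1111 = 97/1111 = 0.0873 → 8.7 map units.

8.7 map units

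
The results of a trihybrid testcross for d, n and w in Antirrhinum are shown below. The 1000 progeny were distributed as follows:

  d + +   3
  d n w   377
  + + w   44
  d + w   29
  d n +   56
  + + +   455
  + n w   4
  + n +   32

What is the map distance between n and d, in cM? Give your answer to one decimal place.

The two most frequent reciprocal classes, d n w and + + +, are the parental types, so the F1 was d n w / + + +.
The two rarest classes, + n w and d + +, are the double crossovers. Comparing them with the parentals, only the d allele has switched, so d is the middle locus and the order is w – d – n.
Crossovers in the d–n interval produce the single-crossover classes d + w and + n + (29 + 32 = 61) plus the double crossovers (7).
RF(d–n) = (61 + 7) / 1000 = 68/1000 = 0.0680 → 6.8 cM.

6.8 cM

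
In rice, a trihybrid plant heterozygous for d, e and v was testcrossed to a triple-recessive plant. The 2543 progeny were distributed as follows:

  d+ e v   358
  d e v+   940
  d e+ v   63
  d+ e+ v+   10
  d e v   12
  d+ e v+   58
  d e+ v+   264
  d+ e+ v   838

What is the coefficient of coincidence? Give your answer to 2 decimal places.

The two most frequent reciprocal classes, d+ e+ v and d e v+, are the parental types, so the F1 was d+ e+ v / d e v+.
The two rarest classes, d+ e+ v+ and d e v, are the double crossovers. Comparing them with the parentals, only the v allele has switched, so v is the middle locus and the order is d – v – e.
d–v: (121 + 22)/2543 = 0.0562; v–e: (622 + 22)/2543 = 0.2532.
Expected DCO frequency = 0.0562 × 0.2532 ≈ 0.01423; observed = 22/2543 ≈ 0.00865.
Coefficient of coincidence = 0.00865/0.01423 ≈ 0.61.

0.61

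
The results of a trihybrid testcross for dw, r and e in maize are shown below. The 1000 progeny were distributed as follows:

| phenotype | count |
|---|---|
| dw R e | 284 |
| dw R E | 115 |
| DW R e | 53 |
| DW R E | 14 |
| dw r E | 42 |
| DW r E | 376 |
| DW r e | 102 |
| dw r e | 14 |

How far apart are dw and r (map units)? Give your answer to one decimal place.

The two most frequent reciprocal classes, DW r E and dw R e, are the parental types, so the F1 was DW r E / dw R e.
The two rarest classes, DW R E and dw r e, are the double crossovers. Comparing them with the parentals, only the r allele has switched, so r is the middle locus and the order is dw – r – e.
Crossovers in the dw–r interval produce the single-crossover classes dw r E and DW R e (42 + 53 = 95) plus the double crossovers (28).
RF(dw–r) = (95 + 28) / 1000 = 123/1000 = 0.1230 → 12.3 map units.

12.3 map units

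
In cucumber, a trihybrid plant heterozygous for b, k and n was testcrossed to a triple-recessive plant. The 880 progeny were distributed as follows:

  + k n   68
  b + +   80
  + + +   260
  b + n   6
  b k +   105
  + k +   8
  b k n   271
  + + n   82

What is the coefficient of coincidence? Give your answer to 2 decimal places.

The two most frequent reciprocal classes, b k n and + + +, are the parental types, so the F1 was b k n / + + +.
The two rarest classes, b + n and + k +, are the double crossovers. Comparing them with the parentals, only the k allele has switched, so k is the middle locus and the order is n – k – b.
n–k: (187 + 14)/880 = 0.2284; k–b: (148 + 14)/880 = 0.1841.
Expected DCO frequency = 0.2284 × 0.1841 ≈ 0.04205; observed = 14/880 ≈ 0.01591.
Coefficient of coincidence = 0.01591/0.04205 ≈ 0.38.

0.38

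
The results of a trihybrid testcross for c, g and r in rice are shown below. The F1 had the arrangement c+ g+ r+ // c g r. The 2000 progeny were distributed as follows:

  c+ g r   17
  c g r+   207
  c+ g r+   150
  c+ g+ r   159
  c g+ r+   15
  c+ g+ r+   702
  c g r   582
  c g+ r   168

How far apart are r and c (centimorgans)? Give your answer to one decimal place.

19.9 centimorgans

The two rarest classes, c g+ r+ and c+ g r, are the double crossovers. Comparing them with the parentals, only the c allele has switched, so c is the middle locus and the order is r – c – g.
Crossovers in the r–c interval produce the single-crossover classes c+ g+ r and c g r+ (159 + 207 = 366) plus the double crossovers (32).
RF(r–c) = (366 + 32) / 2000 = 398/2000 = 0.1990 → 19.9 centimorgans.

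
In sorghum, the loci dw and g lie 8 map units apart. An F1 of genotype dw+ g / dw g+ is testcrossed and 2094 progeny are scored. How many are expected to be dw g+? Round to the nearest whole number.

A map distance of 8 map units corresponds to a recombination frequency of 0.080.
The F1 is dw+ g / dw g+, so dw g+ is a parental gamete class with expected frequency (1 − r)/2 = 0.920/2 = 0.4600.
Expected number = 0.4600 × 2094 = 963.24 ≈ 963.

963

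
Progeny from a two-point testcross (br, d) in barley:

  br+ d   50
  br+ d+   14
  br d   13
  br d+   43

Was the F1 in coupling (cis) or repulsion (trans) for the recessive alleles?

trans

The two most frequent classes are br+ d (50) and br d+ (43); these are the parental (non-recombinant) types.
So the F1 carried br+ d on one chromosome and br d+ on the other — the recessive alleles are on opposite chromosomes (trans / repulsion).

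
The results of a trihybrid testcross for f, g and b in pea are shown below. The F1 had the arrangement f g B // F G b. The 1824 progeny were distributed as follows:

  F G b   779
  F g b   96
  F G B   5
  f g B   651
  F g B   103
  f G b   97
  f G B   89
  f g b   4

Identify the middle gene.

The two rarest classes, f g b and F G B, are the double crossovers. Comparing them with the parentals, only the b allele has switched, so b is the middle locus and the order is f – b – g.

b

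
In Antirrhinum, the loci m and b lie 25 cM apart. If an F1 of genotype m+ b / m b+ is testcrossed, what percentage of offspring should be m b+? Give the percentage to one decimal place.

37.5%

A map distance of 25 cM corresponds to a recombination frequency of 0.250.
The F1 is m+ b / m b+, so m b+ is a parental gamete class with expected frequency (1 − r)/2 = 0.750/2 = 0.3750.
That is 0.3750 = 37.5% of the progeny.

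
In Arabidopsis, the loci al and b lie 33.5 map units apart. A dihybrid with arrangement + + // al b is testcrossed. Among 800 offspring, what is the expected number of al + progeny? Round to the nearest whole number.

A map distance of 33.5 map units corresponds to a recombination frequency of 0.335.
The F1 is + + / al b, so al + is a recombinant gamete class with expected frequency r/2 = 0.335/2 = 0.1675.
Expected number = 0.1675 × 800 = 134.00 ≈ 134.

134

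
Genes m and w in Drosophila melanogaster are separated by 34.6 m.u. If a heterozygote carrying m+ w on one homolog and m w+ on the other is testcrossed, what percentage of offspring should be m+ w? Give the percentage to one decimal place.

32.7%

A map distance of 34.6 m.u. corresponds to a recombination frequency of 0.346.
The F1 is m+ w / m w+, so m+ w is a parental gamete class with expected frequency (1 − r)/2 = 0.654/2 = 0.3270.
That is 0.3270 = 32.7% of the progeny.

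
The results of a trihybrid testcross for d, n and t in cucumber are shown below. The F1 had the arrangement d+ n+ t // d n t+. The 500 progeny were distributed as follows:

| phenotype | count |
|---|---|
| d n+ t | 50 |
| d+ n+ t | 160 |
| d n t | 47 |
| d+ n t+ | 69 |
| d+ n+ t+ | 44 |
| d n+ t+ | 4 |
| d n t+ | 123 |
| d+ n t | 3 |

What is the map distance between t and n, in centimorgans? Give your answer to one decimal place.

19.6 centimorgans

The two rarest classes, d+ n t and d n+ t+, are the double crossovers. Comparing them with the parentals, only the n allele has switched, so n is the middle locus and the order is t – n – d.
Crossovers in the t–n interval produce the single-crossover classes d+ n+ t+ and d n t (44 + 47 = 91) plus the double crossovers (7).
RF(t–n) = (91 + 7) / 500 = 98/500 = 0.1960 → 19.6 centimorgans.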